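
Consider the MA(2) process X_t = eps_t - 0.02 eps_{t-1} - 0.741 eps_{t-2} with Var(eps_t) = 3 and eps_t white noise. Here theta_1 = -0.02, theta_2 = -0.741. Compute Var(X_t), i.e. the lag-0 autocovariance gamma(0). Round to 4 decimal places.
\gamma(0) = 4.6484

For an MA(q) process X_t = eps_t + sum_i theta_i eps_{t-i} with
Var(eps_t) = sigma^2, the variance is
  gamma(0) = sigma^2 * (1 + sum_i theta_i^2).
  sum_i theta_i^2 = (-0.02)^2 + (-0.741)^2 = 0.0004 + 0.549081 = 0.549481.
  gamma(0) = 3 * (1 + 0.549481) = 3 * 1.549481 = 4.648443, which rounds to 4.6484.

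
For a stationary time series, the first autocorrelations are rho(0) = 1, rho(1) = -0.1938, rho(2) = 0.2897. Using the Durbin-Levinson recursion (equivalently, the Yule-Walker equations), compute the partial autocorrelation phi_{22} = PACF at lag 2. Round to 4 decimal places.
\phi_{22} = 0.2620

The PACF at lag k is phi_{kk}, the last component of the solution
to the Yule-Walker system G_k phi = r_k where
  (G_k)_{ij} = rho(|i - j|), (r_k)_i = rho(i), i,j = 1..k.
Equivalently, Durbin-Levinson gives phi_{kk} iteratively:
  phi_{11} = rho(1)
  phi_{kk} = [rho(k) - sum_{j=1..k-1} phi_{k-1,j} rho(k-j)]
            / [1 - sum_{j=1..k-1} phi_{k-1,j} rho(j)],
  phi_{k,j} = phi_{k-1,j} - phi_{kk} phi_{k-1,k-j},  j = 1..k-1.
Step k = 1:
  phi_11 = rho(1) = -0.1938.
Step k = 2:
  phi_22 = [rho(2) - phi_11 rho(1)] / [1 - phi_11 rho(1)] = [0.2897 - (-0.1938)(-0.1938)] / [1 - (-0.1938)(-0.1938)]
         = 0.25214156 / 0.96244156 = 0.262.
Therefore phi_{22} = 0.2620.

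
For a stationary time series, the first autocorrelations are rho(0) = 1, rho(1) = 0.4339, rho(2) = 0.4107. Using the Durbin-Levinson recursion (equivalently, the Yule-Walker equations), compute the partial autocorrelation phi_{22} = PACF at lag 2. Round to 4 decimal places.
\phi_{22} = 0.2740

The PACF at lag k is phi_{kk}, the last component of the solution
to the Yule-Walker system G_k phi = r_k where
  (G_k)_{ij} = rho(|i - j|), (r_k)_i = rho(i), i,j = 1..k.
Equivalently, Durbin-Levinson gives phi_{kk} iteratively:
  phi_{11} = rho(1)
  phi_{kk} = [rho(k) - sum_{j=1..k-1} phi_{k-1,j} rho(k-j)]
            / [1 - sum_{j=1..k-1} phi_{k-1,j} rho(j)],
  phi_{k,j} = phi_{k-1,j} - phi_{kk} phi_{k-1,k-j},  j = 1..k-1.
Step k = 1:
  phi_11 = rho(1) = 0.4339.
Step k = 2:
  phi_22 = [rho(2) - phi_11 rho(1)] / [1 - phi_11 rho(1)] = [0.4107 - (0.4339)(0.4339)] / [1 - (0.4339)(0.4339)]
         = 0.22243079 / 0.81173079 = 0.274.
Therefore phi_{22} = 0.2740.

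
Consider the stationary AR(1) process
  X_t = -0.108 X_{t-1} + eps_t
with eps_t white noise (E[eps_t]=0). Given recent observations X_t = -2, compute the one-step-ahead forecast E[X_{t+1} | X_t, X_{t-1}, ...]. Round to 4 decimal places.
E[X_{t+1} \mid \mathcal F_t] = 0.2160

For an AR(p) model X_t = c + sum_i phi_i X_{t-i} + eps_t, the
one-step-ahead conditional mean is
  E[X_{t+1} | X_t, ...] = c + sum_i phi_i X_{t+1-i}.
Substitute known values:
  E[X_{t+1} | ...] = (-0.108) * (-2)
                   = 0.2160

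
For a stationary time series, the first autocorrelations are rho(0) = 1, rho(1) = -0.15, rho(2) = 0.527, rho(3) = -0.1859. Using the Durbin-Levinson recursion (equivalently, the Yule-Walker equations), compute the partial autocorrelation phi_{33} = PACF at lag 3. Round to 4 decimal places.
\phi_{33} = -0.0979

The PACF at lag k is phi_{kk}, the last component of the solution
to the Yule-Walker system G_k phi = r_k where
  (G_k)_{ij} = rho(|i - j|), (r_k)_i = rho(i), i,j = 1..k.
Equivalently, Durbin-Levinson gives phi_{kk} iteratively:
  phi_{11} = rho(1)
  phi_{kk} = [rho(k) - sum_{j=1..k-1} phi_{k-1,j} rho(k-j)]
            / [1 - sum_{j=1..k-1} phi_{k-1,j} rho(j)],
  phi_{k,j} = phi_{k-1,j} - phi_{kk} phi_{k-1,k-j},  j = 1..k-1.
Step k = 1:
  phi_11 = rho(1) = -0.15.
Step k = 2:
  phi_22 = [rho(2) - phi_11 rho(1)] / [1 - phi_11 rho(1)] = [0.527 - (-0.15)(-0.15)] / [1 - (-0.15)(-0.15)]
         = 0.5045 / 0.9775 = 0.516113.
  Update: phi_21 = phi_11 - phi_22 phi_11 = -0.15 - (0.516113)(-0.15) = -0.072583.
Step k = 3:
  phi_33 = [rho(3) - phi_21 rho(2) - phi_22 rho(1)] / [1 - phi_21 rho(1) - phi_22 rho(2)]
    numerator   = -0.1859 - (-0.072583)(0.527) - (0.516113)(-0.15) = -0.07023182
    denominator = 1 - (-0.072583)(-0.15) - (0.516113)(0.527) = 0.71712123
  phi_33 = -0.07023182 / 0.71712123 = -0.0979.
Therefore phi_{33} = -0.0979.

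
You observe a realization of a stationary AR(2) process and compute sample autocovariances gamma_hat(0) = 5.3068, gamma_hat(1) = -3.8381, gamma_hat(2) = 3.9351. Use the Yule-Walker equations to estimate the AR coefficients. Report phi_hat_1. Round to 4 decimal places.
\hat\phi_{1} = -0.3920

The Yule-Walker equations for an AR(p) process read, in matrix form,
  Gamma_p phi = r_p,   with   (Gamma_p)_{ij} = gamma(|i - j|),
                       (r_p)_i = gamma(i),   i,j = 1..p.
Substitute the sample gammas (Toeplitz matrix and right-hand side of size 2):
  Gamma_p = [[5.3068, -3.8381], [-3.8381, 5.3068]]
  r_p     = [-3.8381, 3.9351]
Written out:
  5.3068 phi_1 - 3.8381 phi_2 = -3.8381
  -3.8381 phi_1 + 5.3068 phi_2 = 3.9351
Solve by Cramer's rule:
  det = gamma(0)^2 - gamma(1)^2 = (5.3068)^2 - (-3.8381)^2 = 28.16212624 - 14.73101161 = 13.43111463
  phi_hat_1 = [gamma(1) gamma(0) - gamma(1) gamma(2)] / det = [(-3.8381)(5.3068) - (-3.8381)(3.9351)] / 13.43111463 = -5.26472177 / 13.43111463 = -0.392
  phi_hat_2 = [gamma(0) gamma(2) - gamma(1)^2] / det = [(5.3068)(3.9351) - (-3.8381)^2] / 13.43111463 = 6.15177707 / 13.43111463 = 0.458
So phi_hat = [-0.3920, 0.4580].
Therefore phi_hat_1 = -0.3920.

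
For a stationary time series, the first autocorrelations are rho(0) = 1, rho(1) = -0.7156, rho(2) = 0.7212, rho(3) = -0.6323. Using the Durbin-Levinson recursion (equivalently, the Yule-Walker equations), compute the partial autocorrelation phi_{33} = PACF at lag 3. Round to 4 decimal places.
\phi_{33} = -0.0771

The PACF at lag k is phi_{kk}, the last component of the solution
to the Yule-Walker system G_k phi = r_k where
  (G_k)_{ij} = rho(|i - j|), (r_k)_i = rho(i), i,j = 1..k.
Equivalently, Durbin-Levinson gives phi_{kk} iteratively:
  phi_{11} = rho(1)
  phi_{kk} = [rho(k) - sum_{j=1..k-1} phi_{k-1,j} rho(k-j)]
            / [1 - sum_{j=1..k-1} phi_{k-1,j} rho(j)],
  phi_{k,j} = phi_{k-1,j} - phi_{kk} phi_{k-1,k-j},  j = 1..k-1.
Step k = 1:
  phi_11 = rho(1) = -0.7156.
Step k = 2:
  phi_22 = [rho(2) - phi_11 rho(1)] / [1 - phi_11 rho(1)] = [0.7212 - (-0.7156)(-0.7156)] / [1 - (-0.7156)(-0.7156)]
         = 0.20911664 / 0.48791664 = 0.428591.
  Update: phi_21 = phi_11 - phi_22 phi_11 = -0.7156 - (0.428591)(-0.7156) = -0.4089.
Step k = 3:
  phi_33 = [rho(3) - phi_21 rho(2) - phi_22 rho(1)] / [1 - phi_21 rho(1) - phi_22 rho(2)]
    numerator   = -0.6323 - (-0.4089)(0.7212) - (0.428591)(-0.7156) = -0.03070141
    denominator = 1 - (-0.4089)(-0.7156) - (0.428591)(0.7212) = 0.39829115
  phi_33 = -0.03070141 / 0.39829115 = -0.0771.
Therefore phi_{33} = -0.0771.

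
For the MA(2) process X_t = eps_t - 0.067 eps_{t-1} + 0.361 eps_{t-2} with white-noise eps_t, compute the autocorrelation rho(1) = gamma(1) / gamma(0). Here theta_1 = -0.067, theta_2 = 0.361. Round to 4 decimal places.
\rho(1) = -0.0804

For an MA(q) process with theta_0 = 1, the autocovariance is
  gamma(k) = sigma^2 * sum_{i=0..q-k} theta_i * theta_{i+k},
and rho(k) = gamma(k) / gamma(0). Sigma^2 cancels.
  numerator   = (1)*(-0.067) + (-0.067)*(0.361) = -0.091187.
  denominator = (1)^2 + (-0.067)^2 + (0.361)^2 = 1.13481.
  rho(1) = -0.091187 / 1.13481 = -0.0804.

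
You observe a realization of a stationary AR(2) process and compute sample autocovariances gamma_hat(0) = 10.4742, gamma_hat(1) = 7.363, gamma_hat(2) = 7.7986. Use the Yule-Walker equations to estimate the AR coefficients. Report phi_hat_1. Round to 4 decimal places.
\hat\phi_{1} = 0.3550

The Yule-Walker equations for an AR(p) process read, in matrix form,
  Gamma_p phi = r_p,   with   (Gamma_p)_{ij} = gamma(|i - j|),
                       (r_p)_i = gamma(i),   i,j = 1..p.
Substitute the sample gammas (Toeplitz matrix and right-hand side of size 2):
  Gamma_p = [[10.4742, 7.363], [7.363, 10.4742]]
  r_p     = [7.363, 7.7986]
Written out:
  10.4742 phi_1 + 7.363 phi_2 = 7.363
  7.363 phi_1 + 10.4742 phi_2 = 7.7986
Solve by Cramer's rule:
  det = gamma(0)^2 - gamma(1)^2 = (10.4742)^2 - (7.363)^2 = 109.70886564 - 54.213769 = 55.49509664
  phi_hat_1 = [gamma(1) gamma(0) - gamma(1) gamma(2)] / det = [(7.363)(10.4742) - (7.363)(7.7986)] / 55.49509664 = 19.7004428 / 55.49509664 = 0.355
  phi_hat_2 = [gamma(0) gamma(2) - gamma(1)^2] / det = [(10.4742)(7.7986) - (7.363)^2] / 55.49509664 = 27.47032712 / 55.49509664 = 0.495
So phi_hat = [0.3550, 0.4950].
Therefore phi_hat_1 = 0.3550.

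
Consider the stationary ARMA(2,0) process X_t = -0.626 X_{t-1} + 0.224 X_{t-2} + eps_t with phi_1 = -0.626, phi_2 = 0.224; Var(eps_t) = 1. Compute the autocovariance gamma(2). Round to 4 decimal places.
\gamma(2) = 2.1977

Multiply the model equation by X_{t-k} and take expectations. With theta_0 = psi_0 = 1 and psi_j the MA(infinity) weights, this gives
  gamma(k) - sum_i phi_i gamma(k-i) = c_k,
  c_k = sigma^2 * sum_{j=k..q} theta_j psi_{j-k}   (c_k = 0 for k > q),
using gamma(-m) = gamma(m).
Pure AR (q = 0): c_0 = sigma^2 = 1, c_k = 0 for k >= 1.
Equations for k = 0, 1, 2 (AR order 2, c_2 = 0):
  (E0) gamma(0) = phi_1 gamma(1) + phi_2 gamma(2) + c_0
  (E1) gamma(1) = phi_1 gamma(0) + phi_2 gamma(1) + c_1
  (E2) gamma(2) = phi_1 gamma(1) + phi_2 gamma(0)
From (E1): gamma(1) = A gamma(0) + B with
  A = phi_1 / (1 - phi_2) = -0.626 / 0.776 = -0.806701,   B = c_1 / (1 - phi_2) = 0 / 0.776 = 0.
Insert (E2) into (E0): gamma(0) (1 - phi_2^2) = phi_1 (1 + phi_2) gamma(1) + c_0.
  phi_1 (1 + phi_2) = (-0.626)(1.224) = -0.766224,   1 - phi_2^2 = 0.949824.
Replace gamma(1) by A gamma(0) + B and collect gamma(0):
  gamma(0) [0.949824 - (-0.766224)(-0.806701)] = c_0 = 1
  gamma(0) * 0.33171 = 1
  gamma(0) = 1 / 0.33171 = 3.014679.
  gamma(1) = A gamma(0) = (-0.806701)(3.014679) = -2.431944.
  gamma(2) = phi_1 gamma(1) + phi_2 gamma(0) = (-0.626)(-2.431944) + (0.224)(3.014679) = 2.197685.
Therefore gamma(2) = 2.1977 (to 4 decimal places).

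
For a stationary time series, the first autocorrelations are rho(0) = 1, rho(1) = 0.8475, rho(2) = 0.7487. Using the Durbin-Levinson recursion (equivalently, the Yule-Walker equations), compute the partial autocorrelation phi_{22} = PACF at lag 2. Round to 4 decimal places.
\phi_{22} = 0.1081

The PACF at lag k is phi_{kk}, the last component of the solution
to the Yule-Walker system G_k phi = r_k where
  (G_k)_{ij} = rho(|i - j|), (r_k)_i = rho(i), i,j = 1..k.
Equivalently, Durbin-Levinson gives phi_{kk} iteratively:
  phi_{11} = rho(1)
  phi_{kk} = [rho(k) - sum_{j=1..k-1} phi_{k-1,j} rho(k-j)]
            / [1 - sum_{j=1..k-1} phi_{k-1,j} rho(j)],
  phi_{k,j} = phi_{k-1,j} - phi_{kk} phi_{k-1,k-j},  j = 1..k-1.
Step k = 1:
  phi_11 = rho(1) = 0.8475.
Step k = 2:
  phi_22 = [rho(2) - phi_11 rho(1)] / [1 - phi_11 rho(1)] = [0.7487 - (0.8475)(0.8475)] / [1 - (0.8475)(0.8475)]
         = 0.03044375 / 0.28174375 = 0.1081.
Therefore phi_{22} = 0.1081.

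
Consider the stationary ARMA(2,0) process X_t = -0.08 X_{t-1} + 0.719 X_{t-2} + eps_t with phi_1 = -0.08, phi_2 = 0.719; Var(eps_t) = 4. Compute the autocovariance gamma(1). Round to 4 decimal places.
\gamma(1) = -2.5655

Multiply the model equation by X_{t-k} and take expectations. With theta_0 = psi_0 = 1 and psi_j the MA(infinity) weights, this gives
  gamma(k) - sum_i phi_i gamma(k-i) = c_k,
  c_k = sigma^2 * sum_{j=k..q} theta_j psi_{j-k}   (c_k = 0 for k > q),
using gamma(-m) = gamma(m).
Pure AR (q = 0): c_0 = sigma^2 = 4, c_k = 0 for k >= 1.
Equations for k = 0, 1, 2 (AR order 2, c_2 = 0):
  (E0) gamma(0) = phi_1 gamma(1) + phi_2 gamma(2) + c_0
  (E1) gamma(1) = phi_1 gamma(0) + phi_2 gamma(1) + c_1
  (E2) gamma(2) = phi_1 gamma(1) + phi_2 gamma(0)
From (E1): gamma(1) = A gamma(0) + B with
  A = phi_1 / (1 - phi_2) = -0.08 / 0.281 = -0.284698,   B = c_1 / (1 - phi_2) = 0 / 0.281 = 0.
Insert (E2) into (E0): gamma(0) (1 - phi_2^2) = phi_1 (1 + phi_2) gamma(1) + c_0.
  phi_1 (1 + phi_2) = (-0.08)(1.719) = -0.13752,   1 - phi_2^2 = 0.483039.
Replace gamma(1) by A gamma(0) + B and collect gamma(0):
  gamma(0) [0.483039 - (-0.13752)(-0.284698)] = c_0 = 4
  gamma(0) * 0.443887 = 4
  gamma(0) = 4 / 0.443887 = 9.011294.
  gamma(1) = A gamma(0) = (-0.284698)(9.011294) = -2.565493.
Therefore gamma(1) = -2.5655 (to 4 decimal places).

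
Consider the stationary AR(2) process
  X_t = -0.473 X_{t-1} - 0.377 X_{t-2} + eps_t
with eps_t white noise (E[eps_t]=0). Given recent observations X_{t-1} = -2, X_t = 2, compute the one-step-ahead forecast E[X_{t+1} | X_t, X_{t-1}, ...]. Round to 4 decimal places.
E[X_{t+1} \mid \mathcal F_t] = -0.1920

For an AR(p) model X_t = c + sum_i phi_i X_{t-i} + eps_t, the
one-step-ahead conditional mean is
  E[X_{t+1} | X_t, ...] = c + sum_i phi_i X_{t+1-i}.
Substitute known values:
  E[X_{t+1} | ...] = (-0.473) * (2) + (-0.377) * (-2)
                   = -0.1920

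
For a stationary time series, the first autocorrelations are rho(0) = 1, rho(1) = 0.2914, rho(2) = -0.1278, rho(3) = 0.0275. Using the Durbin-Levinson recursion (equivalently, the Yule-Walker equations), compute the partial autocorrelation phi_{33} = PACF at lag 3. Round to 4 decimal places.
\phi_{33} = 0.1630

The PACF at lag k is phi_{kk}, the last component of the solution
to the Yule-Walker system G_k phi = r_k where
  (G_k)_{ij} = rho(|i - j|), (r_k)_i = rho(i), i,j = 1..k.
Equivalently, Durbin-Levinson gives phi_{kk} iteratively:
  phi_{11} = rho(1)
  phi_{kk} = [rho(k) - sum_{j=1..k-1} phi_{k-1,j} rho(k-j)]
            / [1 - sum_{j=1..k-1} phi_{k-1,j} rho(j)],
  phi_{k,j} = phi_{k-1,j} - phi_{kk} phi_{k-1,k-j},  j = 1..k-1.
Step k = 1:
  phi_11 = rho(1) = 0.2914.
Step k = 2:
  phi_22 = [rho(2) - phi_11 rho(1)] / [1 - phi_11 rho(1)] = [-0.1278 - (0.2914)(0.2914)] / [1 - (0.2914)(0.2914)]
         = -0.21271396 / 0.91508604 = -0.232452.
  Update: phi_21 = phi_11 - phi_22 phi_11 = 0.2914 - (-0.232452)(0.2914) = 0.359137.
Step k = 3:
  phi_33 = [rho(3) - phi_21 rho(2) - phi_22 rho(1)] / [1 - phi_21 rho(1) - phi_22 rho(2)]
    numerator   = 0.0275 - (0.359137)(-0.1278) - (-0.232452)(0.2914) = 0.1411343
    denominator = 1 - (0.359137)(0.2914) - (-0.232452)(-0.1278) = 0.86564017
  phi_33 = 0.1411343 / 0.86564017 = 0.163.
Therefore phi_{33} = 0.1630.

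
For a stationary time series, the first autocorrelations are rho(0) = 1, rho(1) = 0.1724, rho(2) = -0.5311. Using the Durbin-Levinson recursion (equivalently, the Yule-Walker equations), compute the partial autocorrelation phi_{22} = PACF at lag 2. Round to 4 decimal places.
\phi_{22} = -0.5780

The PACF at lag k is phi_{kk}, the last component of the solution
to the Yule-Walker system G_k phi = r_k where
  (G_k)_{ij} = rho(|i - j|), (r_k)_i = rho(i), i,j = 1..k.
Equivalently, Durbin-Levinson gives phi_{kk} iteratively:
  phi_{11} = rho(1)
  phi_{kk} = [rho(k) - sum_{j=1..k-1} phi_{k-1,j} rho(k-j)]
            / [1 - sum_{j=1..k-1} phi_{k-1,j} rho(j)],
  phi_{k,j} = phi_{k-1,j} - phi_{kk} phi_{k-1,k-j},  j = 1..k-1.
Step k = 1:
  phi_11 = rho(1) = 0.1724.
Step k = 2:
  phi_22 = [rho(2) - phi_11 rho(1)] / [1 - phi_11 rho(1)] = [-0.5311 - (0.1724)(0.1724)] / [1 - (0.1724)(0.1724)]
         = -0.56082176 / 0.97027824 = -0.578.
Therefore phi_{22} = -0.5780.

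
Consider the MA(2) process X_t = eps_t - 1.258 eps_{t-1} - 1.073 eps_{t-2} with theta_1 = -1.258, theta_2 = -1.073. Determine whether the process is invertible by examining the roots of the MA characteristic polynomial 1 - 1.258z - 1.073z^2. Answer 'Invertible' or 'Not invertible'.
\text{Not invertible}

The MA(q) characteristic polynomial is P(z) = 1 - 1.258z - 1.073z^2.
Invertibility requires all roots to lie outside the unit circle, i.e. |z| > 1 for every root.
Set 1 + (-1.258) z + (-1.073) z^2 = 0, i.e. a z^2 + b z + c = 0 with a = -1.073, b = -1.258, c = 1.
Discriminant D = b^2 - 4ac = (-1.258)^2 - 4*(-1.073)*1 = 1.582564 - (-4.292) = 5.874564.
D >= 0, so the roots are real: z = (-b +/- sqrt(D)) / (2a) = (1.258 +/- 2.42375) / (-2.146).
  z_1 = (1.258 + 2.42375) / (-2.146) = -1.7156,   |z_1| = 1.7156.
  z_2 = (1.258 - 2.42375) / (-2.146) = 0.5432,   |z_2| = 0.5432.
Moduli of all roots: 1.7156, 0.5432.
All moduli strictly greater than 1? No.
Verdict: Not invertible.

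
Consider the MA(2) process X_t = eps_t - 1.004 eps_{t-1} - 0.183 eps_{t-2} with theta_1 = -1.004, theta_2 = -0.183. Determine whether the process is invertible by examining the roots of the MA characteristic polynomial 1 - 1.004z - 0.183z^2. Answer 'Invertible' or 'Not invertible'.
\text{Not invertible}

The MA(q) characteristic polynomial is P(z) = 1 - 1.004z - 0.183z^2.
Invertibility requires all roots to lie outside the unit circle, i.e. |z| > 1 for every root.
Set 1 + (-1.004) z + (-0.183) z^2 = 0, i.e. a z^2 + b z + c = 0 with a = -0.183, b = -1.004, c = 1.
Discriminant D = b^2 - 4ac = (-1.004)^2 - 4*(-0.183)*1 = 1.008016 - (-0.732) = 1.740016.
D >= 0, so the roots are real: z = (-b +/- sqrt(D)) / (2a) = (1.004 +/- 1.319097) / (-0.366).
  z_1 = (1.004 + 1.319097) / (-0.366) = -6.3473,   |z_1| = 6.3473.
  z_2 = (1.004 - 1.319097) / (-0.366) = 0.8609,   |z_2| = 0.8609.
Moduli of all roots: 6.3473, 0.8609.
All moduli strictly greater than 1? No.
Verdict: Not invertible.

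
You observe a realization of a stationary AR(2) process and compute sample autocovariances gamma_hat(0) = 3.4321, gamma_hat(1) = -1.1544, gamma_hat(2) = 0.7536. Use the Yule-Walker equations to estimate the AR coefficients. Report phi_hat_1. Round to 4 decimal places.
\hat\phi_{1} = -0.2960

The Yule-Walker equations for an AR(p) process read, in matrix form,
  Gamma_p phi = r_p,   with   (Gamma_p)_{ij} = gamma(|i - j|),
                       (r_p)_i = gamma(i),   i,j = 1..p.
Substitute the sample gammas (Toeplitz matrix and right-hand side of size 2):
  Gamma_p = [[3.4321, -1.1544], [-1.1544, 3.4321]]
  r_p     = [-1.1544, 0.7536]
Written out:
  3.4321 phi_1 - 1.1544 phi_2 = -1.1544
  -1.1544 phi_1 + 3.4321 phi_2 = 0.7536
Solve by Cramer's rule:
  det = gamma(0)^2 - gamma(1)^2 = (3.4321)^2 - (-1.1544)^2 = 11.77931041 - 1.33263936 = 10.44667105
  phi_hat_1 = [gamma(1) gamma(0) - gamma(1) gamma(2)] / det = [(-1.1544)(3.4321) - (-1.1544)(0.7536)] / 10.44667105 = -3.0920604 / 10.44667105 = -0.296
  phi_hat_2 = [gamma(0) gamma(2) - gamma(1)^2] / det = [(3.4321)(0.7536) - (-1.1544)^2] / 10.44667105 = 1.2537912 / 10.44667105 = 0.12
So phi_hat = [-0.2960, 0.1200].
Therefore phi_hat_1 = -0.2960.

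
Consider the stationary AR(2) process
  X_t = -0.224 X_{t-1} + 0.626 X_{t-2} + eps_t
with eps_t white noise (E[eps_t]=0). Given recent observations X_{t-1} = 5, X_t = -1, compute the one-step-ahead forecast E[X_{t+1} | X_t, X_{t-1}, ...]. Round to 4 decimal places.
E[X_{t+1} \mid \mathcal F_t] = 3.3540

For an AR(p) model X_t = c + sum_i phi_i X_{t-i} + eps_t, the
one-step-ahead conditional mean is
  E[X_{t+1} | X_t, ...] = c + sum_i phi_i X_{t+1-i}.
Substitute known values:
  E[X_{t+1} | ...] = (-0.224) * (-1) + (0.626) * (5)
                   = 3.3540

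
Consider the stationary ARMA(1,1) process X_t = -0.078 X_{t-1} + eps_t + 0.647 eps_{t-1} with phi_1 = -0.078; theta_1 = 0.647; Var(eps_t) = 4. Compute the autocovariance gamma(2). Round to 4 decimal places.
\gamma(2) = -0.1696

Multiply the model equation by X_{t-k} and take expectations. With theta_0 = psi_0 = 1 and psi_j the MA(infinity) weights, this gives
  gamma(k) - sum_i phi_i gamma(k-i) = c_k,
  c_k = sigma^2 * sum_{j=k..q} theta_j psi_{j-k}   (c_k = 0 for k > q),
using gamma(-m) = gamma(m).
psi-weights needed (psi_j = theta_j + sum_i phi_i psi_{j-i}):
  psi_1 = theta_1 + phi_1 = 0.647 + (-0.078) = 0.569
Right-hand sides:
  c_0 = sigma^2 (1 + theta_1 psi_1) = 4 * (1 + (0.647)(0.569)) = 4 * 1.368143 = 5.472572
  c_1 = sigma^2 theta_1 = 4 * (0.647) = 2.588
  c_2 = 0
Equations for k = 0 and k = 1 (AR order 1):
  gamma(0) = phi_1 gamma(1) + c_0
  gamma(1) = phi_1 gamma(0) + c_1
Substituting the second into the first: gamma(0) (1 - phi_1^2) = c_0 + phi_1 c_1, so
  gamma(0) = (c_0 + phi_1 c_1) / (1 - phi_1^2) = (5.472572 + (-0.078)(2.588)) / (1 - (-0.078)^2) = 5.270708 / 0.993916 = 5.302971.
  gamma(1) = phi_1 gamma(0) + c_1 = (-0.078)(5.302971) + (2.588) = 2.174368.
For k = 2 (> q): gamma(2) = phi_1 gamma(1) = (-0.078)(2.174368) = -0.169601.
Therefore gamma(2) = -0.1696 (to 4 decimal places).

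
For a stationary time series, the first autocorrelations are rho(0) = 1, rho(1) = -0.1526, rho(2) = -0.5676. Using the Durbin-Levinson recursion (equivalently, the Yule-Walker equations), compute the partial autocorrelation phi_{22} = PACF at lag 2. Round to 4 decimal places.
\phi_{22} = -0.6050

The PACF at lag k is phi_{kk}, the last component of the solution
to the Yule-Walker system G_k phi = r_k where
  (G_k)_{ij} = rho(|i - j|), (r_k)_i = rho(i), i,j = 1..k.
Equivalently, Durbin-Levinson gives phi_{kk} iteratively:
  phi_{11} = rho(1)
  phi_{kk} = [rho(k) - sum_{j=1..k-1} phi_{k-1,j} rho(k-j)]
            / [1 - sum_{j=1..k-1} phi_{k-1,j} rho(j)],
  phi_{k,j} = phi_{k-1,j} - phi_{kk} phi_{k-1,k-j},  j = 1..k-1.
Step k = 1:
  phi_11 = rho(1) = -0.1526.
Step k = 2:
  phi_22 = [rho(2) - phi_11 rho(1)] / [1 - phi_11 rho(1)] = [-0.5676 - (-0.1526)(-0.1526)] / [1 - (-0.1526)(-0.1526)]
         = -0.59088676 / 0.97671324 = -0.605.
Therefore phi_{22} = -0.6050.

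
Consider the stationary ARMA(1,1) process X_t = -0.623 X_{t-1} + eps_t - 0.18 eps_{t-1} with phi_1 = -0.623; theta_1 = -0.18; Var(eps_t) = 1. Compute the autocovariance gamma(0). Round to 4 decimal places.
\gamma(0) = 2.0538

Multiply the model equation by X_{t-k} and take expectations. With theta_0 = psi_0 = 1 and psi_j the MA(infinity) weights, this gives
  gamma(k) - sum_i phi_i gamma(k-i) = c_k,
  c_k = sigma^2 * sum_{j=k..q} theta_j psi_{j-k}   (c_k = 0 for k > q),
using gamma(-m) = gamma(m).
psi-weights needed (psi_j = theta_j + sum_i phi_i psi_{j-i}):
  psi_1 = theta_1 + phi_1 = -0.18 + (-0.623) = -0.803
Right-hand sides:
  c_0 = sigma^2 (1 + theta_1 psi_1) = 1 * (1 + (-0.18)(-0.803)) = 1 * 1.14454 = 1.14454
  c_1 = sigma^2 theta_1 = 1 * (-0.18) = -0.18
  c_2 = 0
Equations for k = 0 and k = 1 (AR order 1):
  gamma(0) = phi_1 gamma(1) + c_0
  gamma(1) = phi_1 gamma(0) + c_1
Substituting the second into the first: gamma(0) (1 - phi_1^2) = c_0 + phi_1 c_1, so
  gamma(0) = (c_0 + phi_1 c_1) / (1 - phi_1^2) = (1.14454 + (-0.623)(-0.18)) / (1 - (-0.623)^2) = 1.25668 / 0.611871 = 2.053832.
Therefore gamma(0) = 2.0538 (to 4 decimal places).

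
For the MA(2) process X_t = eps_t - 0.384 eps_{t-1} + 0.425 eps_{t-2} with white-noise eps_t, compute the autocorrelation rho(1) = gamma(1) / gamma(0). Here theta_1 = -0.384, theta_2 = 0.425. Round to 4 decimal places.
\rho(1) = -0.4120

For an MA(q) process with theta_0 = 1, the autocovariance is
  gamma(k) = sigma^2 * sum_{i=0..q-k} theta_i * theta_{i+k},
and rho(k) = gamma(k) / gamma(0). Sigma^2 cancels.
  numerator   = (1)*(-0.384) + (-0.384)*(0.425) = -0.5472.
  denominator = (1)^2 + (-0.384)^2 + (0.425)^2 = 1.328081.
  rho(1) = -0.5472 / 1.328081 = -0.4120.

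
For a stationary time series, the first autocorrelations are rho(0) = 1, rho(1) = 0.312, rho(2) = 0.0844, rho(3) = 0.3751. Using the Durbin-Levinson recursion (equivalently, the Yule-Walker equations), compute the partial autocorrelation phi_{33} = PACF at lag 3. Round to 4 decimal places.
\phi_{33} = 0.3910

The PACF at lag k is phi_{kk}, the last component of the solution
to the Yule-Walker system G_k phi = r_k where
  (G_k)_{ij} = rho(|i - j|), (r_k)_i = rho(i), i,j = 1..k.
Equivalently, Durbin-Levinson gives phi_{kk} iteratively:
  phi_{11} = rho(1)
  phi_{kk} = [rho(k) - sum_{j=1..k-1} phi_{k-1,j} rho(k-j)]
            / [1 - sum_{j=1..k-1} phi_{k-1,j} rho(j)],
  phi_{k,j} = phi_{k-1,j} - phi_{kk} phi_{k-1,k-j},  j = 1..k-1.
Step k = 1:
  phi_11 = rho(1) = 0.312.
Step k = 2:
  phi_22 = [rho(2) - phi_11 rho(1)] / [1 - phi_11 rho(1)] = [0.0844 - (0.312)(0.312)] / [1 - (0.312)(0.312)]
         = -0.012944 / 0.902656 = -0.01434.
  Update: phi_21 = phi_11 - phi_22 phi_11 = 0.312 - (-0.01434)(0.312) = 0.316474.
Step k = 3:
  phi_33 = [rho(3) - phi_21 rho(2) - phi_22 rho(1)] / [1 - phi_21 rho(1) - phi_22 rho(2)]
    numerator   = 0.3751 - (0.316474)(0.0844) - (-0.01434)(0.312) = 0.35286364
    denominator = 1 - (0.316474)(0.312) - (-0.01434)(0.0844) = 0.90247038
  phi_33 = 0.35286364 / 0.90247038 = 0.391.
Therefore phi_{33} = 0.3910.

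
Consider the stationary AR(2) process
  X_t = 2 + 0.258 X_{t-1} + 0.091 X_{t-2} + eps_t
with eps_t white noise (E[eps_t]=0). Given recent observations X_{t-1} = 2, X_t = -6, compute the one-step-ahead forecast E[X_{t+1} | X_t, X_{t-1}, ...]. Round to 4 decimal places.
E[X_{t+1} \mid \mathcal F_t] = 0.6340

For an AR(p) model X_t = c + sum_i phi_i X_{t-i} + eps_t, the
one-step-ahead conditional mean is
  E[X_{t+1} | X_t, ...] = c + sum_i phi_i X_{t+1-i}.
Substitute known values:
  E[X_{t+1} | ...] = 2 + (0.258) * (-6) + (0.091) * (2)
                   = 0.6340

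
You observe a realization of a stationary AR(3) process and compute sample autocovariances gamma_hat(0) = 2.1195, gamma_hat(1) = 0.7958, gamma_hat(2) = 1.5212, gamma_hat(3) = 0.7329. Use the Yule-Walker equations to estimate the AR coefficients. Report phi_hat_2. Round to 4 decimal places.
\hat\phi_{2} = 0.6700

The Yule-Walker equations for an AR(p) process read, in matrix form,
  Gamma_p phi = r_p,   with   (Gamma_p)_{ij} = gamma(|i - j|),
                       (r_p)_i = gamma(i),   i,j = 1..p.
Substitute the sample gammas (Toeplitz matrix and right-hand side of size 3):
  Gamma_p = [[2.1195, 0.7958, 1.5212], [0.7958, 2.1195, 0.7958], [1.5212, 0.7958, 2.1195]]
  r_p     = [0.7958, 1.5212, 0.7329]
Written out (R1..R3):
  (R1) 2.1195 phi_1 + 0.7958 phi_2 + 1.5212 phi_3 = 0.7958
  (R2) 0.7958 phi_1 + 2.1195 phi_2 + 0.7958 phi_3 = 1.5212
  (R3) 1.5212 phi_1 + 0.7958 phi_2 + 2.1195 phi_3 = 0.7329
Gaussian elimination:
  R2 <- R2 - (0.7958/2.1195) R1 = R2 - (0.375466) R1:  1.820704 phi_2 + 0.224641 phi_3 = 1.222404
  R3 <- R3 - (1.5212/2.1195) R1 = R3 - (0.717716) R1:  0.224641 phi_2 + 1.02771 phi_3 = 0.161741
  R3 <- R3 - (0.224641/1.820704) R2 = R3 - (0.123382) R2:  0.999993 phi_3 = 0.010919
Back-substitution:
  phi_hat_3 = 0.010919 / 0.999993 = 0.010919
  phi_hat_2 = (1.222404 - (0.224641)(0.010919)) / 1.820704 = 0.670044
  phi_hat_1 = (0.7958 - (0.7958)(0.670044) - (1.5212)(0.010919)) / 2.1195 = 0.11605
So phi_hat = [0.1161, 0.6700, 0.0109].
Therefore phi_hat_2 = 0.6700.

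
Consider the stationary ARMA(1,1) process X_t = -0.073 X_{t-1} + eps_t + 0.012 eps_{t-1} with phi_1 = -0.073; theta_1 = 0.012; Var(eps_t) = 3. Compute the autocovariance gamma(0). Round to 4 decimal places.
\gamma(0) = 3.0112

Multiply the model equation by X_{t-k} and take expectations. With theta_0 = psi_0 = 1 and psi_j the MA(infinity) weights, this gives
  gamma(k) - sum_i phi_i gamma(k-i) = c_k,
  c_k = sigma^2 * sum_{j=k..q} theta_j psi_{j-k}   (c_k = 0 for k > q),
using gamma(-m) = gamma(m).
psi-weights needed (psi_j = theta_j + sum_i phi_i psi_{j-i}):
  psi_1 = theta_1 + phi_1 = 0.012 + (-0.073) = -0.061
Right-hand sides:
  c_0 = sigma^2 (1 + theta_1 psi_1) = 3 * (1 + (0.012)(-0.061)) = 3 * 0.999268 = 2.997804
  c_1 = sigma^2 theta_1 = 3 * (0.012) = 0.036
  c_2 = 0
Equations for k = 0 and k = 1 (AR order 1):
  gamma(0) = phi_1 gamma(1) + c_0
  gamma(1) = phi_1 gamma(0) + c_1
Substituting the second into the first: gamma(0) (1 - phi_1^2) = c_0 + phi_1 c_1, so
  gamma(0) = (c_0 + phi_1 c_1) / (1 - phi_1^2) = (2.997804 + (-0.073)(0.036)) / (1 - (-0.073)^2) = 2.995176 / 0.994671 = 3.011223.
Therefore gamma(0) = 3.0112 (to 4 decimal places).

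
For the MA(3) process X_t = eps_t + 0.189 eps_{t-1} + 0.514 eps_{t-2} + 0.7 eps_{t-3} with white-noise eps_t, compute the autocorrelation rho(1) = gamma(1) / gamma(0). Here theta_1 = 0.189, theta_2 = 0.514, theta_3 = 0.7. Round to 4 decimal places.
\rho(1) = 0.3609

For an MA(q) process with theta_0 = 1, the autocovariance is
  gamma(k) = sigma^2 * sum_{i=0..q-k} theta_i * theta_{i+k},
and rho(k) = gamma(k) / gamma(0). Sigma^2 cancels.
  numerator   = (1)*(0.189) + (0.189)*(0.514) + (0.514)*(0.7) = 0.645946.
  denominator = (1)^2 + (0.189)^2 + (0.514)^2 + (0.7)^2 = 1.789917.
  rho(1) = 0.645946 / 1.789917 = 0.3609.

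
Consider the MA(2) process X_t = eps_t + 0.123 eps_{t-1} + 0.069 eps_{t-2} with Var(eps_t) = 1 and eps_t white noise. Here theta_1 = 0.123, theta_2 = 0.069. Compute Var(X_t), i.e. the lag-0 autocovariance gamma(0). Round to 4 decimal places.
\gamma(0) = 1.0199

For an MA(q) process X_t = eps_t + sum_i theta_i eps_{t-i} with
Var(eps_t) = sigma^2, the variance is
  gamma(0) = sigma^2 * (1 + sum_i theta_i^2).
  sum_i theta_i^2 = (0.123)^2 + (0.069)^2 = 0.015129 + 0.004761 = 0.01989.
  gamma(0) = 1 * (1 + 0.01989) = 1 * 1.01989 = 1.01989, which rounds to 1.0199.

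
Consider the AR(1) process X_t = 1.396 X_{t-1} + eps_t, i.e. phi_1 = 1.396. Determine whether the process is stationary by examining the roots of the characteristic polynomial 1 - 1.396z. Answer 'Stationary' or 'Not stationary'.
\text{Not stationary}

The AR(p) characteristic polynomial is P(z) = 1 - 1.396z.
Stationarity requires all roots to lie outside the unit circle, i.e. |z| > 1 for every root.
This is linear in z: 1 + (-1.396) z = 0  =>  z = -1/(-1.396) = 0.716332,  |z| = 0.716332.
Moduli of all roots: 0.7163.
All moduli strictly greater than 1? No.
Verdict: Not stationary.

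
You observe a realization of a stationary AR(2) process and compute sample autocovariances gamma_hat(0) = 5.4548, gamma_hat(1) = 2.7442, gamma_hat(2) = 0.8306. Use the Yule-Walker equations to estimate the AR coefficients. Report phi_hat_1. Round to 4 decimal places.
\hat\phi_{1} = 0.5710

The Yule-Walker equations for an AR(p) process read, in matrix form,
  Gamma_p phi = r_p,   with   (Gamma_p)_{ij} = gamma(|i - j|),
                       (r_p)_i = gamma(i),   i,j = 1..p.
Substitute the sample gammas (Toeplitz matrix and right-hand side of size 2):
  Gamma_p = [[5.4548, 2.7442], [2.7442, 5.4548]]
  r_p     = [2.7442, 0.8306]
Written out:
  5.4548 phi_1 + 2.7442 phi_2 = 2.7442
  2.7442 phi_1 + 5.4548 phi_2 = 0.8306
Solve by Cramer's rule:
  det = gamma(0)^2 - gamma(1)^2 = (5.4548)^2 - (2.7442)^2 = 29.75484304 - 7.53063364 = 22.2242094
  phi_hat_1 = [gamma(1) gamma(0) - gamma(1) gamma(2)] / det = [(2.7442)(5.4548) - (2.7442)(0.8306)] / 22.2242094 = 12.68972964 / 22.2242094 = 0.571
  phi_hat_2 = [gamma(0) gamma(2) - gamma(1)^2] / det = [(5.4548)(0.8306) - (2.7442)^2] / 22.2242094 = -2.99987676 / 22.2242094 = -0.135
So phi_hat = [0.5710, -0.1350].
Therefore phi_hat_1 = 0.5710.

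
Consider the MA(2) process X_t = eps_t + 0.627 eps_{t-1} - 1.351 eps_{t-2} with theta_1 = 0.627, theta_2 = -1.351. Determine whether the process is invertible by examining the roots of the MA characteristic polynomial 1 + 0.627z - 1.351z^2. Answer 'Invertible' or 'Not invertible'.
\text{Not invertible}

The MA(q) characteristic polynomial is P(z) = 1 + 0.627z - 1.351z^2.
Invertibility requires all roots to lie outside the unit circle, i.e. |z| > 1 for every root.
Set 1 + (0.627) z + (-1.351) z^2 = 0, i.e. a z^2 + b z + c = 0 with a = -1.351, b = 0.627, c = 1.
Discriminant D = b^2 - 4ac = (0.627)^2 - 4*(-1.351)*1 = 0.393129 - (-5.404) = 5.797129.
D >= 0, so the roots are real: z = (-b +/- sqrt(D)) / (2a) = (-0.627 +/- 2.407723) / (-2.702).
  z_1 = (-0.627 + 2.407723) / (-2.702) = -0.659,   |z_1| = 0.659.
  z_2 = (-0.627 - 2.407723) / (-2.702) = 1.1231,   |z_2| = 1.1231.
Moduli of all roots: 0.6590, 1.1231.
All moduli strictly greater than 1? No.
Verdict: Not invertible.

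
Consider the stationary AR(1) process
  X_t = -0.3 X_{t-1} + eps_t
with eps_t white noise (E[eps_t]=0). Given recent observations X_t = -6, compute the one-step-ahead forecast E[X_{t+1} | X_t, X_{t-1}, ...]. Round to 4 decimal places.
E[X_{t+1} \mid \mathcal F_t] = 1.8000

For an AR(p) model X_t = c + sum_i phi_i X_{t-i} + eps_t, the
one-step-ahead conditional mean is
  E[X_{t+1} | X_t, ...] = c + sum_i phi_i X_{t+1-i}.
Substitute known values:
  E[X_{t+1} | ...] = (-0.3) * (-6)
                   = 1.8000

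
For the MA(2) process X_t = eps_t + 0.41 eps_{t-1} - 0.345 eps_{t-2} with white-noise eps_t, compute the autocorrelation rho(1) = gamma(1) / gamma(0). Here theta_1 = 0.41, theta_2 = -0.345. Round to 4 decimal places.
\rho(1) = 0.2086

For an MA(q) process with theta_0 = 1, the autocovariance is
  gamma(k) = sigma^2 * sum_{i=0..q-k} theta_i * theta_{i+k},
and rho(k) = gamma(k) / gamma(0). Sigma^2 cancels.
  numerator   = (1)*(0.41) + (0.41)*(-0.345) = 0.26855.
  denominator = (1)^2 + (0.41)^2 + (-0.345)^2 = 1.287125.
  rho(1) = 0.26855 / 1.287125 = 0.2086.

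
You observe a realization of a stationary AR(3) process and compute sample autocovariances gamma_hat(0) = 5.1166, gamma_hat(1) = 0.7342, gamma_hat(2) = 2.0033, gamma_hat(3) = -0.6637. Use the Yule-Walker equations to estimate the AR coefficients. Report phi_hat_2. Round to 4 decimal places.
\hat\phi_{2} = 0.4020

The Yule-Walker equations for an AR(p) process read, in matrix form,
  Gamma_p phi = r_p,   with   (Gamma_p)_{ij} = gamma(|i - j|),
                       (r_p)_i = gamma(i),   i,j = 1..p.
Substitute the sample gammas (Toeplitz matrix and right-hand side of size 3):
  Gamma_p = [[5.1166, 0.7342, 2.0033], [0.7342, 5.1166, 0.7342], [2.0033, 0.7342, 5.1166]]
  r_p     = [0.7342, 2.0033, -0.6637]
Written out (R1..R3):
  (R1) 5.1166 phi_1 + 0.7342 phi_2 + 2.0033 phi_3 = 0.7342
  (R2) 0.7342 phi_1 + 5.1166 phi_2 + 0.7342 phi_3 = 2.0033
  (R3) 2.0033 phi_1 + 0.7342 phi_2 + 5.1166 phi_3 = -0.6637
Gaussian elimination:
  R2 <- R2 - (0.7342/5.1166) R1 = R2 - (0.143494) R1:  5.011247 phi_2 + 0.446739 phi_3 = 1.897947
  R3 <- R3 - (2.0033/5.1166) R1 = R3 - (0.39153) R1:  0.446739 phi_2 + 4.332249 phi_3 = -0.951161
  R3 <- R3 - (0.446739/5.011247) R2 = R3 - (0.089147) R2:  4.292423 phi_3 = -1.120358
Back-substitution:
  phi_hat_3 = -1.120358 / 4.292423 = -0.261008
  phi_hat_2 = (1.897947 - (0.446739)(-0.261008)) / 5.011247 = 0.402006
  phi_hat_1 = (0.7342 - (0.7342)(0.402006) - (2.0033)(-0.261008)) / 5.1166 = 0.188001
So phi_hat = [0.1880, 0.4020, -0.2610].
Therefore phi_hat_2 = 0.4020.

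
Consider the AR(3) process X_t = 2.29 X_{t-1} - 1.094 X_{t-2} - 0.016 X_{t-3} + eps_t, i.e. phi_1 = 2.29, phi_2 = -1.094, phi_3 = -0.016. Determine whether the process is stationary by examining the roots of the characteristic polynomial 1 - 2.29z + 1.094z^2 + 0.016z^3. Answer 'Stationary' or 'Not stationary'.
\text{Not stationary}

The AR(p) characteristic polynomial is P(z) = 1 - 2.29z + 1.094z^2 + 0.016z^3.
Stationarity requires all roots to lie outside the unit circle, i.e. |z| > 1 for every root.
Degree 3: look for a simple real root z0 first, then factor out (1 - z/z0) and solve the remaining quadratic.
Testing z0 = 0.625: P(0.625) = 1 + (-2.29)(0.625) + (1.094)(0.625)^2 + (0.016)(0.625)^3
  = 1 + (-1.43125) + (0.427344) + (0.003906) = 0.  So z_0 = 0.625 is a root, |z_0| = 0.625.
Divide out the factor (1 - 1.6 z) = (1 - z/z0) (since 1/z0 = 1.6):
  P(z) = (1 - 1.6 z)(1 + (-0.69) z + (-0.01) z^2)
  [check: z-coef -0.69 - (1.6) = -2.29; z^2-coef -0.01 - (1.6)(-0.69) = 1.094; z^3-coef -(1.6)(-0.01) = 0.016.]
Remaining roots from the quadratic factor 1 + (-0.69) z + (-0.01) z^2:
  Set 1 + (-0.69) z + (-0.01) z^2 = 0, i.e. a z^2 + b z + c = 0 with a = -0.01, b = -0.69, c = 1.
  Discriminant D = b^2 - 4ac = (-0.69)^2 - 4*(-0.01)*1 = 0.4761 - (-0.04) = 0.5161.
  D >= 0, so the roots are real: z = (-b +/- sqrt(D)) / (2a) = (0.69 +/- 0.718401) / (-0.02).
    z_1 = (0.69 + 0.718401) / (-0.02) = -70.4201,   |z_1| = 70.4201.
    z_2 = (0.69 - 0.718401) / (-0.02) = 1.4201,   |z_2| = 1.4201.
Moduli of all roots: 0.6250, 70.4201, 1.4201.
All moduli strictly greater than 1? No.
Verdict: Not stationary.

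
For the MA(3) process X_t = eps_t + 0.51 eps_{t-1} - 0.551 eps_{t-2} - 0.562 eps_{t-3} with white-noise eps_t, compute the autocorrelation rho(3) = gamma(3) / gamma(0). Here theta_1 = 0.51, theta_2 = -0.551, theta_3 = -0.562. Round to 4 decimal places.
\rho(3) = -0.2990

For an MA(q) process with theta_0 = 1, the autocovariance is
  gamma(k) = sigma^2 * sum_{i=0..q-k} theta_i * theta_{i+k},
and rho(k) = gamma(k) / gamma(0). Sigma^2 cancels.
  numerator   = (1)*(-0.562) = -0.562.
  denominator = (1)^2 + (0.51)^2 + (-0.551)^2 + (-0.562)^2 = 1.879545.
  rho(3) = -0.562 / 1.879545 = -0.2990.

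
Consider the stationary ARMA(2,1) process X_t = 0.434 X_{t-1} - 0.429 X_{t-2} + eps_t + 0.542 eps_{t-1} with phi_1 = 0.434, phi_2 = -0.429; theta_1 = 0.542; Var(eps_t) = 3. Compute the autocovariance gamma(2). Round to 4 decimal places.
\gamma(2) = -1.4597

Multiply the model equation by X_{t-k} and take expectations. With theta_0 = psi_0 = 1 and psi_j the MA(infinity) weights, this gives
  gamma(k) - sum_i phi_i gamma(k-i) = c_k,
  c_k = sigma^2 * sum_{j=k..q} theta_j psi_{j-k}   (c_k = 0 for k > q),
using gamma(-m) = gamma(m).
psi-weights needed (psi_j = theta_j + sum_i phi_i psi_{j-i}):
  psi_1 = theta_1 + phi_1 = 0.542 + (0.434) = 0.976
Right-hand sides:
  c_0 = sigma^2 (1 + theta_1 psi_1) = 3 * (1 + (0.542)(0.976)) = 3 * 1.528992 = 4.586976
  c_1 = sigma^2 theta_1 = 3 * (0.542) = 1.626
  c_2 = 0
Equations for k = 0, 1, 2 (AR order 2, c_2 = 0):
  (E0) gamma(0) = phi_1 gamma(1) + phi_2 gamma(2) + c_0
  (E1) gamma(1) = phi_1 gamma(0) + phi_2 gamma(1) + c_1
  (E2) gamma(2) = phi_1 gamma(1) + phi_2 gamma(0)
From (E1): gamma(1) = A gamma(0) + B with
  A = phi_1 / (1 - phi_2) = 0.434 / 1.429 = 0.303709,   B = c_1 / (1 - phi_2) = 1.626 / 1.429 = 1.137859.
Insert (E2) into (E0): gamma(0) (1 - phi_2^2) = phi_1 (1 + phi_2) gamma(1) + c_0.
  phi_1 (1 + phi_2) = (0.434)(0.571) = 0.247814,   1 - phi_2^2 = 0.815959.
Replace gamma(1) by A gamma(0) + B and collect gamma(0):
  gamma(0) [0.815959 - (0.247814)(0.303709)] = (0.247814)(1.137859) + 4.586976
  gamma(0) * 0.740696 = 4.868953
  gamma(0) = 4.868953 / 0.740696 = 6.573487.
  gamma(1) = A gamma(0) + B = (0.303709)(6.573487) + (1.137859) = 3.134285.
  gamma(2) = phi_1 gamma(1) + phi_2 gamma(0) = (0.434)(3.134285) + (-0.429)(6.573487) = -1.459746.
Therefore gamma(2) = -1.4597 (to 4 decimal places).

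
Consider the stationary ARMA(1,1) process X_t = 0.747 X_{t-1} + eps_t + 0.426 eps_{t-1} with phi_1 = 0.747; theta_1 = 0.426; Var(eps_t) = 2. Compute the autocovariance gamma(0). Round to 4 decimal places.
\gamma(0) = 8.2260

Multiply the model equation by X_{t-k} and take expectations. With theta_0 = psi_0 = 1 and psi_j the MA(infinity) weights, this gives
  gamma(k) - sum_i phi_i gamma(k-i) = c_k,
  c_k = sigma^2 * sum_{j=k..q} theta_j psi_{j-k}   (c_k = 0 for k > q),
using gamma(-m) = gamma(m).
psi-weights needed (psi_j = theta_j + sum_i phi_i psi_{j-i}):
  psi_1 = theta_1 + phi_1 = 0.426 + (0.747) = 1.173
Right-hand sides:
  c_0 = sigma^2 (1 + theta_1 psi_1) = 2 * (1 + (0.426)(1.173)) = 2 * 1.499698 = 2.999396
  c_1 = sigma^2 theta_1 = 2 * (0.426) = 0.852
  c_2 = 0
Equations for k = 0 and k = 1 (AR order 1):
  gamma(0) = phi_1 gamma(1) + c_0
  gamma(1) = phi_1 gamma(0) + c_1
Substituting the second into the first: gamma(0) (1 - phi_1^2) = c_0 + phi_1 c_1, so
  gamma(0) = (c_0 + phi_1 c_1) / (1 - phi_1^2) = (2.999396 + (0.747)(0.852)) / (1 - (0.747)^2) = 3.63584 / 0.441991 = 8.22605.
Therefore gamma(0) = 8.2260 (to 4 decimal places).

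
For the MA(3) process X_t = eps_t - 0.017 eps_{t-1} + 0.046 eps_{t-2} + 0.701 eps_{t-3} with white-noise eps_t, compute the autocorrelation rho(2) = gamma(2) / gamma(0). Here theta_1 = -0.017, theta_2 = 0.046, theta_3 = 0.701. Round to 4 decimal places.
\rho(2) = 0.0228

For an MA(q) process with theta_0 = 1, the autocovariance is
  gamma(k) = sigma^2 * sum_{i=0..q-k} theta_i * theta_{i+k},
and rho(k) = gamma(k) / gamma(0). Sigma^2 cancels.
  numerator   = (1)*(0.046) + (-0.017)*(0.701) = 0.034083.
  denominator = (1)^2 + (-0.017)^2 + (0.046)^2 + (0.701)^2 = 1.493806.
  rho(2) = 0.034083 / 1.493806 = 0.0228.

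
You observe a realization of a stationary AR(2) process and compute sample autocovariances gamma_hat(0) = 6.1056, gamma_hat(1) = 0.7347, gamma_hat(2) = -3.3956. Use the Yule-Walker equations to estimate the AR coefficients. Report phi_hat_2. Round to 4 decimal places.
\hat\phi_{2} = -0.5790

The Yule-Walker equations for an AR(p) process read, in matrix form,
  Gamma_p phi = r_p,   with   (Gamma_p)_{ij} = gamma(|i - j|),
                       (r_p)_i = gamma(i),   i,j = 1..p.
Substitute the sample gammas (Toeplitz matrix and right-hand side of size 2):
  Gamma_p = [[6.1056, 0.7347], [0.7347, 6.1056]]
  r_p     = [0.7347, -3.3956]
Written out:
  6.1056 phi_1 + 0.7347 phi_2 = 0.7347
  0.7347 phi_1 + 6.1056 phi_2 = -3.3956
Solve by Cramer's rule:
  det = gamma(0)^2 - gamma(1)^2 = (6.1056)^2 - (0.7347)^2 = 37.27835136 - 0.53978409 = 36.73856727
  phi_hat_1 = [gamma(1) gamma(0) - gamma(1) gamma(2)] / det = [(0.7347)(6.1056) - (0.7347)(-3.3956)] / 36.73856727 = 6.98053164 / 36.73856727 = 0.19
  phi_hat_2 = [gamma(0) gamma(2) - gamma(1)^2] / det = [(6.1056)(-3.3956) - (0.7347)^2] / 36.73856727 = -21.27195945 / 36.73856727 = -0.579
So phi_hat = [0.1900, -0.5790].
Therefore phi_hat_2 = -0.5790.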